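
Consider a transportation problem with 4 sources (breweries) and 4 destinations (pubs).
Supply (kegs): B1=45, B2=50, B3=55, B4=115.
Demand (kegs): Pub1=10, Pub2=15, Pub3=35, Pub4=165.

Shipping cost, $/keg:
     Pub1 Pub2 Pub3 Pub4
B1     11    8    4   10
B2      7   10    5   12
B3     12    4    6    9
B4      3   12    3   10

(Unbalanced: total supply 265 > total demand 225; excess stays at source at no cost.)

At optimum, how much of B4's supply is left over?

0

Minimum-cost shipments:
  B1->Pub4: 45 kegs
  B2->Pub4: 10 kegs
  B3->Pub2: 15 kegs
  B3->Pub4: 40 kegs
  B4->Pub1: 10 kegs
  B4->Pub3: 35 kegs
  B4->Pub4: 70 kegs
Total cost = $1825.
B4 ships 115 of its 115, leaving 0.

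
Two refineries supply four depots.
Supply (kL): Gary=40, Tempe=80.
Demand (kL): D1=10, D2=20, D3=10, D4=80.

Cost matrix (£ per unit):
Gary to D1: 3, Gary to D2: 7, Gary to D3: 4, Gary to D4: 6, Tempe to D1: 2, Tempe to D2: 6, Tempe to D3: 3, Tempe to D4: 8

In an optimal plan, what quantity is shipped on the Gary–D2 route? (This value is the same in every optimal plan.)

0

Solving gives:
  Gary to D4: 40 kL
  Tempe to D1: 10 kL
  Tempe to D2: 20 kL
  Tempe to D3: 10 kL
  Tempe to D4: 40 kL
Total cost = £730.
The route Gary→D2 is not used.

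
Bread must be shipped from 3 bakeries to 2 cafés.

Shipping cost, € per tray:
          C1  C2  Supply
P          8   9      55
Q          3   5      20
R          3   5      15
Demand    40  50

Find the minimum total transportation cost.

595

An optimal shipping plan:
  P–C1: 5 × €8 = €40
  P–C2: 50 × €9 = €450
  Q–C1: 20 × €3 = €60
  R–C1: 15 × €3 = €45
Total = 40 + 450 + 60 + 45 = €595.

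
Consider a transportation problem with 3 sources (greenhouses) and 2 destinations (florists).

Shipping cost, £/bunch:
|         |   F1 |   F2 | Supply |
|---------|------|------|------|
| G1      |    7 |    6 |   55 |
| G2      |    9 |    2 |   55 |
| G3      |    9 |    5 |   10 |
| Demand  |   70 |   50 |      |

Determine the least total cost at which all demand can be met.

Optimal allocation:
  G1 to F1: 55 × £7 = £385
  G2 to F1: 5 × £9 = £45
  G2 to F2: 50 × £2 = £100
  G3 to F1: 10 × £9 = £90
Total = 385 + 45 + 100 + 90 = £620.

620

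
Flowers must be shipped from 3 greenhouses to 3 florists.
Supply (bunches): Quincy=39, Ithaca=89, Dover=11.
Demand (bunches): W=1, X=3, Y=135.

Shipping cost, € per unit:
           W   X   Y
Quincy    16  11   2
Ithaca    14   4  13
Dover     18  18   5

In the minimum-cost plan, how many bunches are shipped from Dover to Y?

The minimum-cost plan:
  Quincy to Y: 39 × €2 = €78
  Ithaca to W: 1 × €14 = €14
  Ithaca to X: 3 × €4 = €12
  Ithaca to Y: 85 × €13 = €1105
  Dover to Y: 11 × €5 = €55
Total cost = €1264.
So Dover→Y carries 11 bunches.

11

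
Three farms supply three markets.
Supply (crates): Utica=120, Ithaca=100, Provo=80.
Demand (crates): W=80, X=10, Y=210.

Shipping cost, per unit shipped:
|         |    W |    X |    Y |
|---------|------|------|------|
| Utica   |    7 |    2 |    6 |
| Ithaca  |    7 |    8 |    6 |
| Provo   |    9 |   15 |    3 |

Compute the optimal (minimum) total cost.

1600

A cheapest plan:
  Utica–X: 10 × 2 = 20
  Utica–Y: 110 × 6 = 660
  Ithaca–W: 80 × 7 = 560
  Ithaca–Y: 20 × 6 = 120
  Provo–Y: 80 × 3 = 240
Total = 20 + 660 + 560 + 120 + 240 = 1600.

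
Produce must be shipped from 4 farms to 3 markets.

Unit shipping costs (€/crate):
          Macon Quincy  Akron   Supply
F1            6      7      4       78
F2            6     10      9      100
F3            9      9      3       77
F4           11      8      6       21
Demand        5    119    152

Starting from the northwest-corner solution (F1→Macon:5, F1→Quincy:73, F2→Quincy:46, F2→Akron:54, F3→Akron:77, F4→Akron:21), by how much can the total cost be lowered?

Current plan cost = 5·6 + 73·7 + 46·10 + 54·9 + 77·3 + 21·6 = €1844.
Optimal plan:
  F1→Quincy: 3 × €7 = €21
  F1→Akron: 75 × €4 = €300
  F2→Macon: 5 × €6 = €30
  F2→Quincy: 95 × €10 = €950
  F3→Akron: 77 × €3 = €231
  F4→Quincy: 21 × €8 = €168
Optimal cost = €1700.
Saving = 1844 − 1700 = €144.

144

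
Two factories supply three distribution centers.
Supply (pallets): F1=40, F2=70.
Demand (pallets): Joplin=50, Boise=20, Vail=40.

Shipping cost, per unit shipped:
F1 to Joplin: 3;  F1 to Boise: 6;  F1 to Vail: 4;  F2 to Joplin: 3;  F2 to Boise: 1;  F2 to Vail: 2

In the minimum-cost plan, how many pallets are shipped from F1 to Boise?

0

Optimal shipments:
  F1–Joplin: 40 × 3 = 120
  F2–Joplin: 10 × 3 = 30
  F2–Boise: 20 × 1 = 20
  F2–Vail: 40 × 2 = 80
Total cost = 250.
The route F1→Boise is not used.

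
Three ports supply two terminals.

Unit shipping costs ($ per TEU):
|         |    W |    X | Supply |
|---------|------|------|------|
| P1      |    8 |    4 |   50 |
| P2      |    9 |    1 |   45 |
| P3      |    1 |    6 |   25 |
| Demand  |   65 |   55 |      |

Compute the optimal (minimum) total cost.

430

Optimal allocation:
  P1→W: 40 × $8 = $320
  P1→X: 10 × $4 = $40
  P2→X: 45 × $1 = $45
  P3→W: 25 × $1 = $25
Total = 320 + 40 + 45 + 25 = $430.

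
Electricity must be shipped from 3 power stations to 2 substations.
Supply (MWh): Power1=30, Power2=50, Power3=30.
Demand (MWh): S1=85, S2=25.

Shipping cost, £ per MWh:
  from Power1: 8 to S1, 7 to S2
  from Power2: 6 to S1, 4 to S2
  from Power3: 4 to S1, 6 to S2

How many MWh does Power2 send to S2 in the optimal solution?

Optimal shipments:
  Power1–S1: 30 × £8 = £240
  Power2–S1: 25 × £6 = £150
  Power2–S2: 25 × £4 = £100
  Power3–S1: 30 × £4 = £120
Total cost = £610.
So Power2→S2 carries 25 MWh.

25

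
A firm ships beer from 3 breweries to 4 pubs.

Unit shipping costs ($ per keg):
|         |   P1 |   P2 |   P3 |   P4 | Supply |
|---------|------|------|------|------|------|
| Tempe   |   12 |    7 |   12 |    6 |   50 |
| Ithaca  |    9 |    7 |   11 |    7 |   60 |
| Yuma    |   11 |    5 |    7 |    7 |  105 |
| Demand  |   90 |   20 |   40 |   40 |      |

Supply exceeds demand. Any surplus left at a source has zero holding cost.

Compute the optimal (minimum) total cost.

1490

One minimum-cost allocation:
  Tempe→P4: 40 kegs
  Ithaca→P1: 60 kegs
  Yuma→P1: 30 kegs
  Yuma→P2: 20 kegs
  Yuma→P3: 40 kegs
Total cost = $1490.
(Supply check: Tempe ships 40; Ithaca ships 60; Yuma ships 90.)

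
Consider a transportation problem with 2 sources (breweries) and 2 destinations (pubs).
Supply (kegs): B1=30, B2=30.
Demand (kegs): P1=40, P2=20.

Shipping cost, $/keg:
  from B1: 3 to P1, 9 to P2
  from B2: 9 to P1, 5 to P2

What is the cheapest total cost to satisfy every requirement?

280

An optimal shipping plan:
  B1->P1: 30 × $3 = $90
  B2->P1: 10 × $9 = $90
  B2->P2: 20 × $5 = $100
Total = 90 + 90 + 100 = $280.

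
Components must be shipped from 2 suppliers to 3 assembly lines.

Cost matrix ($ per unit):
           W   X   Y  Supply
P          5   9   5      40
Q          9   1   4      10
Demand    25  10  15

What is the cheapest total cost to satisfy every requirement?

210

An optimal shipping plan:
  P->W: 25 × $5 = $125
  P->Y: 15 × $5 = $75
  Q->X: 10 × $1 = $10
Total = 125 + 75 + 10 = $210.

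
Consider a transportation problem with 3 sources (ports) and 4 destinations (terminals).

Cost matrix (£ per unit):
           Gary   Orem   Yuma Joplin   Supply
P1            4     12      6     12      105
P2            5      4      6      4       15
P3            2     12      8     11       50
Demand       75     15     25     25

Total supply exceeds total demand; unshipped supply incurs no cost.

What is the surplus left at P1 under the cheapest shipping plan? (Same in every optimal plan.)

30

An optimal plan:
  P1->Gary: 25 × £4 = £100
  P1->Yuma: 25 × £6 = £150
  P1->Joplin: 25 × £12 = £300
  P2->Orem: 15 × £4 = £60
  P3->Gary: 50 × £2 = £100
Total cost = £710.
P1 ships 75 of its 105, leaving 30.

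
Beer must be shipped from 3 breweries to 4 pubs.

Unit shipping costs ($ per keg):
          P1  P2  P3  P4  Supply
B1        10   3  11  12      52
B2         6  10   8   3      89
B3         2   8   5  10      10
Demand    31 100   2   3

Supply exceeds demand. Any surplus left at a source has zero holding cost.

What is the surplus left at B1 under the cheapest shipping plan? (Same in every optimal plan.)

0

An optimal plan:
  B1→P2: 52 × $3 = $156
  B2→P1: 21 × $6 = $126
  B2→P2: 48 × $10 = $480
  B2→P3: 2 × $8 = $16
  B2→P4: 3 × $3 = $9
  B3→P1: 10 × $2 = $20
Total cost = $807.
B1 ships 52 of its 52, leaving 0.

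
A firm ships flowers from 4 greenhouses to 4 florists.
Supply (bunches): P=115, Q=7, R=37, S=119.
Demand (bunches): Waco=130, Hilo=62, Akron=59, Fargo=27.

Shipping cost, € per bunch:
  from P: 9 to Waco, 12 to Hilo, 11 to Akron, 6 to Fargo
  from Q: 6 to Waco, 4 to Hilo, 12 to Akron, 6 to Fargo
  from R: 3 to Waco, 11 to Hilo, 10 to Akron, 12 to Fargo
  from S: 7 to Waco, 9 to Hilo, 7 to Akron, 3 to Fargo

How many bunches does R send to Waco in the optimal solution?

Optimal shipments:
  P–Waco: 93 × €9 = €837
  P–Hilo: 22 × €12 = €264
  Q–Hilo: 7 × €4 = €28
  R–Waco: 37 × €3 = €111
  S–Hilo: 33 × €9 = €297
  S–Akron: 59 × €7 = €413
  S–Fargo: 27 × €3 = €81
Total cost = €2031.
So R→Waco carries 37 bunches.

37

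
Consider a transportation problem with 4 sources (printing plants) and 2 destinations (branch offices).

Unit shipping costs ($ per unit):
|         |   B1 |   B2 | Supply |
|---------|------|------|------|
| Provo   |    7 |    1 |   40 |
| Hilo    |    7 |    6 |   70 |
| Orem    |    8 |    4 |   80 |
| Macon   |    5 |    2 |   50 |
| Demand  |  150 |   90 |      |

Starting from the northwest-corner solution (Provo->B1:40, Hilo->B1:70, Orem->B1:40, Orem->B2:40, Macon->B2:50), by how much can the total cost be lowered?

130

Current plan cost = 40·7 + 70·7 + 40·8 + 40·4 + 50·2 = $1350.
Optimal plan:
  Provo->B2: 40 × $1 = $40
  Hilo->B1: 70 × $7 = $490
  Orem->B1: 30 × $8 = $240
  Orem->B2: 50 × $4 = $200
  Macon->B1: 50 × $5 = $250
Optimal cost = $1220.
Saving = 1350 − 1220 = $130.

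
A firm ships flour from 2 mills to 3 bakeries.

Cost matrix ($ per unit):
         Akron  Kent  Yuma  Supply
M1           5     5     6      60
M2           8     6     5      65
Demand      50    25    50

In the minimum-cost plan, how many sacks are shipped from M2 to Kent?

Solving gives:
  M1->Akron: 50 × $5 = $250
  M1->Kent: 10 × $5 = $50
  M2->Kent: 15 × $6 = $90
  M2->Yuma: 50 × $5 = $250
Total cost = $640.
So M2→Kent carries 15 sacks.

15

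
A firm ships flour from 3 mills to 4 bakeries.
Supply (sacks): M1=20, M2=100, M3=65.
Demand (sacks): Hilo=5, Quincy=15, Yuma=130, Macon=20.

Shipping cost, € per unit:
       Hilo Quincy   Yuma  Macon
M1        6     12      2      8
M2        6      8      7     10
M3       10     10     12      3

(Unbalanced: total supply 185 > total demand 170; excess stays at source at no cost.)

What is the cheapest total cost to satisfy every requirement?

A cheapest plan:
  M1 to Yuma: 20 × €2 = €40
  M2 to Yuma: 100 × €7 = €700
  M3 to Hilo: 5 × €10 = €50
  M3 to Quincy: 15 × €10 = €150
  M3 to Yuma: 10 × €12 = €120
  M3 to Macon: 20 × €3 = €60
Total = 40 + 700 + 50 + 150 + 120 + 60 = €1120.
(Supply check: M1 ships 20; M2 ships 100; M3 ships 50.)

1120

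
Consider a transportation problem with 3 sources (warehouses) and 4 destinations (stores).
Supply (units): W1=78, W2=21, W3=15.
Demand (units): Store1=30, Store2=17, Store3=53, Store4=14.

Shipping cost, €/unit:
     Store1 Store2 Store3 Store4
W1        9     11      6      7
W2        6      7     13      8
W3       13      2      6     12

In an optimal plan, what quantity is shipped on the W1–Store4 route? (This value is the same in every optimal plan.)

The minimum-cost plan:
  W1→Store1: 11 × €9 = €99
  W1→Store3: 53 × €6 = €318
  W1→Store4: 14 × €7 = €98
  W2→Store1: 19 × €6 = €114
  W2→Store2: 2 × €7 = €14
  W3→Store2: 15 × €2 = €30
Total cost = €673.
So W1→Store4 carries 14 units.

14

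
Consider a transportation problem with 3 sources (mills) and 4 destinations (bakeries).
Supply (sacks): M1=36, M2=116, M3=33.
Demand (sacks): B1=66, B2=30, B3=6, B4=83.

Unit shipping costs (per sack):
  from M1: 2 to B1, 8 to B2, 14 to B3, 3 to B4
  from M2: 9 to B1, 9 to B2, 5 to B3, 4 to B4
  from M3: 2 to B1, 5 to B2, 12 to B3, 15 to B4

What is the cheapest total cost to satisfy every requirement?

752

One minimum-cost allocation:
  M1 to B1: 36 × 2 = 72
  M2 to B2: 27 × 9 = 243
  M2 to B3: 6 × 5 = 30
  M2 to B4: 83 × 4 = 332
  M3 to B1: 30 × 2 = 60
  M3 to B2: 3 × 5 = 15
Total = 72 + 243 + 30 + 332 + 60 + 15 = 752.
(Supply check: M1 ships 36; M2 ships 116; M3 ships 33.)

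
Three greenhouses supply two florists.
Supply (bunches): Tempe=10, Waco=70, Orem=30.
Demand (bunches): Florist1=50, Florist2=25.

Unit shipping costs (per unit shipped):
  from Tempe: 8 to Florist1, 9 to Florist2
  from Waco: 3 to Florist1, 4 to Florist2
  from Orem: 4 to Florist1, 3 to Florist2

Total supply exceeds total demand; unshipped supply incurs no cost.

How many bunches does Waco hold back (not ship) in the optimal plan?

20

Minimum-cost shipments:
  Waco to Florist1: 50 × 3 = 150
  Orem to Florist2: 25 × 3 = 75
Total cost = 225.
Waco ships 50 of its 70, leaving 20.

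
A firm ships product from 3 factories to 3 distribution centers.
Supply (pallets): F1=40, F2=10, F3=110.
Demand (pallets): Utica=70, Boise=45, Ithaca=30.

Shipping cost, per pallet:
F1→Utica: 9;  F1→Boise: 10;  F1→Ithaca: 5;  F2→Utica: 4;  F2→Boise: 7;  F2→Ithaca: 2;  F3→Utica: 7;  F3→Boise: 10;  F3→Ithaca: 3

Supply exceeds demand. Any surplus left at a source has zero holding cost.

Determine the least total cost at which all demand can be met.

An optimal shipping plan:
  F1–Boise: 40 pallets
  F2–Utica: 5 pallets
  F2–Boise: 5 pallets
  F3–Utica: 65 pallets
  F3–Ithaca: 30 pallets
Total cost = 1000.
(Supply check: F1 ships 40; F2 ships 10; F3 ships 95.)

1000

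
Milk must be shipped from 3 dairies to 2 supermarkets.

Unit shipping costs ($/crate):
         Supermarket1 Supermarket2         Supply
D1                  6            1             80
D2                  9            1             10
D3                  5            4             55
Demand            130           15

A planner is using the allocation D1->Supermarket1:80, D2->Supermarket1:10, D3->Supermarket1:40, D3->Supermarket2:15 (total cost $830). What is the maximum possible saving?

Current plan cost = 80·6 + 10·9 + 40·5 + 15·4 = $830.
Optimal plan:
  D1→Supermarket1: 75 crates
  D1→Supermarket2: 5 crates
  D2→Supermarket2: 10 crates
  D3→Supermarket1: 55 crates
Optimal cost = $740.
Saving = 830 − 740 = $90.

90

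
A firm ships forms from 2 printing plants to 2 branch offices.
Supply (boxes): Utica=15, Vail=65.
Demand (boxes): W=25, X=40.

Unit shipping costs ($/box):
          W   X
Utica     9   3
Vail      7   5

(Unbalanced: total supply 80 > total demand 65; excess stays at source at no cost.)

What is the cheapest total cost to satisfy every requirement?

345

One minimum-cost allocation:
  Utica→X: 15 × $3 = $45
  Vail→W: 25 × $7 = $175
  Vail→X: 25 × $5 = $125
Total = 45 + 175 + 125 = $345.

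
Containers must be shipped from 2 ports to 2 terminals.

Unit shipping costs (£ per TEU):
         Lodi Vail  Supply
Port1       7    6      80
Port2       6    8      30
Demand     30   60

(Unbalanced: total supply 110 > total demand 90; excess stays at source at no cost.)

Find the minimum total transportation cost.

Optimal allocation:
  Port1->Vail: 60 × £6 = £360
  Port2->Lodi: 30 × £6 = £180
Total = 360 + 180 = £540.

540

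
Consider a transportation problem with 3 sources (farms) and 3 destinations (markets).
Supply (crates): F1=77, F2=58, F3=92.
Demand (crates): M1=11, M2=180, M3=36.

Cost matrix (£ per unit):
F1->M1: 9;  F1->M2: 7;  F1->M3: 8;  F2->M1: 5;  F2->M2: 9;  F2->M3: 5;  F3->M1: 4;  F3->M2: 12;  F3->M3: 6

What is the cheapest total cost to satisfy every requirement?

1861

Optimal allocation:
  F1–M2: 77 × £7 = £539
  F2–M2: 58 × £9 = £522
  F3–M1: 11 × £4 = £44
  F3–M2: 45 × £12 = £540
  F3–M3: 36 × £6 = £216
Total = 539 + 522 + 44 + 540 + 216 = £1861.
(Supply check: F1 ships 77; F2 ships 58; F3 ships 92.)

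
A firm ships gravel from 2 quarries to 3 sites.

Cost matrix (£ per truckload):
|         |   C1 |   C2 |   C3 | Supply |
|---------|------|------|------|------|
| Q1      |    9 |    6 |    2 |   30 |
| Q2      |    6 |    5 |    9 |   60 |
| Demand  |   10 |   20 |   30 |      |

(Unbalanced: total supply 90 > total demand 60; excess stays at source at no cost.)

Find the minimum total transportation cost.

220

One minimum-cost allocation:
  Q1–C3: 30 × £2 = £60
  Q2–C1: 10 × £6 = £60
  Q2–C2: 20 × £5 = £100
Total = 60 + 60 + 100 = £220.
(Supply check: Q1 ships 30; Q2 ships 30.)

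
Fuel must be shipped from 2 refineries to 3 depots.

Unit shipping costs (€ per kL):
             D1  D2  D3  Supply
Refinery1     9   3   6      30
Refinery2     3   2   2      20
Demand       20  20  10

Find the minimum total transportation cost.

180

Optimal allocation:
  Refinery1 to D2: 20 × €3 = €60
  Refinery1 to D3: 10 × €6 = €60
  Refinery2 to D1: 20 × €3 = €60
Total = 60 + 60 + 60 = €180.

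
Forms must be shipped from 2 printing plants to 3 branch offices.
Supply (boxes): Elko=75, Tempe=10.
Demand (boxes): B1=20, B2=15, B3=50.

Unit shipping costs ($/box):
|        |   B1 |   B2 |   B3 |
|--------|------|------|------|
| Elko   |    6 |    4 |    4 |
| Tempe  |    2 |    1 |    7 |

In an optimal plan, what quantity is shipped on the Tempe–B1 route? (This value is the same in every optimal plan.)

Solving gives:
  Elko->B1: 10 boxes
  Elko->B2: 15 boxes
  Elko->B3: 50 boxes
  Tempe->B1: 10 boxes
Total cost = $340.
So Tempe→B1 carries 10 boxes.

10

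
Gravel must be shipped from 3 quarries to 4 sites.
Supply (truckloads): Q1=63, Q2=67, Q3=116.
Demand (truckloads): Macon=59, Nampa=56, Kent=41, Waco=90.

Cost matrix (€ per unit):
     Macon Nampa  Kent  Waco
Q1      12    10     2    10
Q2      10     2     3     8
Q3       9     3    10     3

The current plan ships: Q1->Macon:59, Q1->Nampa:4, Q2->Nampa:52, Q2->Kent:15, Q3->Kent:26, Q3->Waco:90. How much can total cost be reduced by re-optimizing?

Current plan cost = 59·12 + 4·10 + 52·2 + 15·3 + 26·10 + 90·3 = €1427.
Optimal plan:
  Q1->Macon: 22 × €12 = €264
  Q1->Kent: 41 × €2 = €82
  Q2->Macon: 11 × €10 = €110
  Q2->Nampa: 56 × €2 = €112
  Q3->Macon: 26 × €9 = €234
  Q3->Waco: 90 × €3 = €270
Optimal cost = €1072.
Saving = 1427 − 1072 = €355.

355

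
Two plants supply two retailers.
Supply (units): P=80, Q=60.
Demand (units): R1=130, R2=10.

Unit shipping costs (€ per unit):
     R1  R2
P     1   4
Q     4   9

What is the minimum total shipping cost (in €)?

An optimal shipping plan:
  P->R1: 70 units
  P->R2: 10 units
  Q->R1: 60 units
Total cost = €350.

350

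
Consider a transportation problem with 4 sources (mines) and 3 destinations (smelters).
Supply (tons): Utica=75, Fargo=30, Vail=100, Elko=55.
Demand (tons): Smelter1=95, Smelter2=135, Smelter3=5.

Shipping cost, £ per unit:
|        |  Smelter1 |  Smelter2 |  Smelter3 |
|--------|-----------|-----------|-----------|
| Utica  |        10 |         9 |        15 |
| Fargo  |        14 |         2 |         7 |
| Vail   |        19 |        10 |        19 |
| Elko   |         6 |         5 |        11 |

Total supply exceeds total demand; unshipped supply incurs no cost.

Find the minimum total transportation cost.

1880

A cheapest plan:
  Utica–Smelter1: 75 × £10 = £750
  Fargo–Smelter2: 25 × £2 = £50
  Fargo–Smelter3: 5 × £7 = £35
  Vail–Smelter2: 75 × £10 = £750
  Elko–Smelter1: 20 × £6 = £120
  Elko–Smelter2: 35 × £5 = £175
Total = 750 + 50 + 35 + 750 + 120 + 175 = £1880.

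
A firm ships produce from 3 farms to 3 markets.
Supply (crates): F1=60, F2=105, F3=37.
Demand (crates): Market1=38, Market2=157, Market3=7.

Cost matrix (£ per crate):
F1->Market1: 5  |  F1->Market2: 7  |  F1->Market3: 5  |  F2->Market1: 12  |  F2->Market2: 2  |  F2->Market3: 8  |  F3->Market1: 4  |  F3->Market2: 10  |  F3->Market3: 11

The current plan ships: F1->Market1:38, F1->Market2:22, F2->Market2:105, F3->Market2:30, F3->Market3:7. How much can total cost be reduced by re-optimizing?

Current plan cost = 38·5 + 22·7 + 105·2 + 30·10 + 7·11 = £931.
Optimal plan:
  F1–Market1: 1 × £5 = £5
  F1–Market2: 52 × £7 = £364
  F1–Market3: 7 × £5 = £35
  F2–Market2: 105 × £2 = £210
  F3–Market1: 37 × £4 = £148
Optimal cost = £762.
Saving = 931 − 762 = £169.

169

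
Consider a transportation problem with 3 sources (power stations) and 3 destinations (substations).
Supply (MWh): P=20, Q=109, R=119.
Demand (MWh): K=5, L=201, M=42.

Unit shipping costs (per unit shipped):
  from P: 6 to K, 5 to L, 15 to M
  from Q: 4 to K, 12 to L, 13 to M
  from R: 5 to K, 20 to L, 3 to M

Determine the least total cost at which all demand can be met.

2999

An optimal shipping plan:
  P->L: 20 × 5 = 100
  Q->L: 109 × 12 = 1308
  R->K: 5 × 5 = 25
  R->L: 72 × 20 = 1440
  R->M: 42 × 3 = 126
Total = 100 + 1308 + 25 + 1440 + 126 = 2999.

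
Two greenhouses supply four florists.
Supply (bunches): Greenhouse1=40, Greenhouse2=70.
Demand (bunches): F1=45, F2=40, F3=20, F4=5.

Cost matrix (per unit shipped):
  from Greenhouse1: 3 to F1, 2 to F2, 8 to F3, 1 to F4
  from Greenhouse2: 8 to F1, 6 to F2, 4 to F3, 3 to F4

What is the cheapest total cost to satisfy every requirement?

An optimal shipping plan:
  Greenhouse1->F1: 40 bunches
  Greenhouse2->F1: 5 bunches
  Greenhouse2->F2: 40 bunches
  Greenhouse2->F3: 20 bunches
  Greenhouse2->F4: 5 bunches
Total cost = 495.

495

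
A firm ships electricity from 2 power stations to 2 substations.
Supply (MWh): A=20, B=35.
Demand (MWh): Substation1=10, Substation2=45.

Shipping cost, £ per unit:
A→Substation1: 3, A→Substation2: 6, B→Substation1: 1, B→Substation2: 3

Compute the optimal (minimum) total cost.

195

Optimal allocation:
  A–Substation1: 10 × £3 = £30
  A–Substation2: 10 × £6 = £60
  B–Substation2: 35 × £3 = £105
Total = 30 + 60 + 105 = £195.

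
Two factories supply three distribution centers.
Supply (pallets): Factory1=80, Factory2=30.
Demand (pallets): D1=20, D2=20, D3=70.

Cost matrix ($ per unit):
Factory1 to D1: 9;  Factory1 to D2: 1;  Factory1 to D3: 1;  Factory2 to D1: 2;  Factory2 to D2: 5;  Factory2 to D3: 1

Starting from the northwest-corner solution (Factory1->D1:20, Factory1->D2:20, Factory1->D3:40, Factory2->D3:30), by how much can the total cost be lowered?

140

Current plan cost = 20·9 + 20·1 + 40·1 + 30·1 = $270.
Optimal plan:
  Factory1 to D2: 20 × $1 = $20
  Factory1 to D3: 60 × $1 = $60
  Factory2 to D1: 20 × $2 = $40
  Factory2 to D3: 10 × $1 = $10
Optimal cost = $130.
Saving = 270 − 130 = $140.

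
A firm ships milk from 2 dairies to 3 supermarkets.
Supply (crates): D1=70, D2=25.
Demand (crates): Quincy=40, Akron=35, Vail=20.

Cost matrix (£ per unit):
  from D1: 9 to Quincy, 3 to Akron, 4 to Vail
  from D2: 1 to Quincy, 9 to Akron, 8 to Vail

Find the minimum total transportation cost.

345

A cheapest plan:
  D1→Quincy: 15 × £9 = £135
  D1→Akron: 35 × £3 = £105
  D1→Vail: 20 × £4 = £80
  D2→Quincy: 25 × £1 = £25
Total = 135 + 105 + 80 + 25 = £345.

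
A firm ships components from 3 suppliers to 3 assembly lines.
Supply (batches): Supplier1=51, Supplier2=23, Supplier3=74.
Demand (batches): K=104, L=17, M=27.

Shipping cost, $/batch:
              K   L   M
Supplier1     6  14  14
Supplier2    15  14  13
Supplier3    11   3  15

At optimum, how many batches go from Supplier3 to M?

Optimal shipments:
  Supplier1 to K: 51 × $6 = $306
  Supplier2 to M: 23 × $13 = $299
  Supplier3 to K: 53 × $11 = $583
  Supplier3 to L: 17 × $3 = $51
  Supplier3 to M: 4 × $15 = $60
Total cost = $1299.
So Supplier3→M carries 4 batches.

4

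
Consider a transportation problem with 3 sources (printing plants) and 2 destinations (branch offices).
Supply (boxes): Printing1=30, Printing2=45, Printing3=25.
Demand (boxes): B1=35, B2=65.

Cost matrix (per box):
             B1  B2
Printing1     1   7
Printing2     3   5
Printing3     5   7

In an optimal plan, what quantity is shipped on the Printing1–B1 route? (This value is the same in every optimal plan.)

The minimum-cost plan:
  Printing1 to B1: 30 × 1 = 30
  Printing2 to B1: 5 × 3 = 15
  Printing2 to B2: 40 × 5 = 200
  Printing3 to B2: 25 × 7 = 175
Total cost = 420.
So Printing1→B1 carries 30 boxes.

30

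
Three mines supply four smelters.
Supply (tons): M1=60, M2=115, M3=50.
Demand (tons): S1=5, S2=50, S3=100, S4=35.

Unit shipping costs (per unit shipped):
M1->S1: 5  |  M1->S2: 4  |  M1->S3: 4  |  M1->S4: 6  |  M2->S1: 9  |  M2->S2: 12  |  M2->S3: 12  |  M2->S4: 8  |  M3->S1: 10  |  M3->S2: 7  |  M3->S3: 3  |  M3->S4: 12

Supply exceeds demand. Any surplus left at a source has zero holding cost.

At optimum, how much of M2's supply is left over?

35

Minimum-cost shipments:
  M1->S2: 10 × 4 = 40
  M1->S3: 50 × 4 = 200
  M2->S1: 5 × 9 = 45
  M2->S2: 40 × 12 = 480
  M2->S4: 35 × 8 = 280
  M3->S3: 50 × 3 = 150
Total cost = 1195.
M2 ships 80 of its 115, leaving 35.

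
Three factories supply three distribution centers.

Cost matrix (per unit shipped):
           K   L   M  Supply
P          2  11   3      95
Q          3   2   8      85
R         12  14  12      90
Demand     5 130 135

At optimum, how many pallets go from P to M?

Optimal shipments:
  P to K: 5 × 2 = 10
  P to M: 90 × 3 = 270
  Q to L: 85 × 2 = 170
  R to L: 45 × 14 = 630
  R to M: 45 × 12 = 540
Total cost = 1620.
So P→M carries 90 pallets.

90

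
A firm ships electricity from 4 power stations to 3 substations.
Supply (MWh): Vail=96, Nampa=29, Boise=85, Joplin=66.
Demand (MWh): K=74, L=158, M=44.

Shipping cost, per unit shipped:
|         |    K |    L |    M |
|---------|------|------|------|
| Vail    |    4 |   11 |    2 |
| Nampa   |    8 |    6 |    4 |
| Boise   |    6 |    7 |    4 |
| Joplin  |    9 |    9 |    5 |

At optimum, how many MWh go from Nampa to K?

Solving gives:
  Vail→K: 74 × 4 = 296
  Vail→M: 22 × 2 = 44
  Nampa→L: 29 × 6 = 174
  Boise→L: 85 × 7 = 595
  Joplin→L: 44 × 9 = 396
  Joplin→M: 22 × 5 = 110
Total cost = 1615.
The route Nampa→K is not used.

0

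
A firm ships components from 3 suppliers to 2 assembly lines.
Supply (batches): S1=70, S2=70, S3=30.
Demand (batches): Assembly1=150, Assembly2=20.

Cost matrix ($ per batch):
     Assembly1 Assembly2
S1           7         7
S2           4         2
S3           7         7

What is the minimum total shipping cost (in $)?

940

One minimum-cost allocation:
  S1–Assembly1: 70 × $7 = $490
  S2–Assembly1: 50 × $4 = $200
  S2–Assembly2: 20 × $2 = $40
  S3–Assembly1: 30 × $7 = $210
Total = 490 + 200 + 40 + 210 = $940.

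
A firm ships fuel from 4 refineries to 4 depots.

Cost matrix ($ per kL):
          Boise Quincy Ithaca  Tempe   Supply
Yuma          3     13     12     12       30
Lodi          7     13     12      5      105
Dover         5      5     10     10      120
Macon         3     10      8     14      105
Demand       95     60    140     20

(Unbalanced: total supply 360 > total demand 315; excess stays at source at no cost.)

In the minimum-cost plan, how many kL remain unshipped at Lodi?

Minimum-cost shipments:
  Yuma->Boise: 30 × $3 = $90
  Lodi->Ithaca: 40 × $12 = $480
  Lodi->Tempe: 20 × $5 = $100
  Dover->Quincy: 60 × $5 = $300
  Dover->Ithaca: 60 × $10 = $600
  Macon->Boise: 65 × $3 = $195
  Macon->Ithaca: 40 × $8 = $320
Total cost = $2085.
Lodi ships 60 of its 105, leaving 45.

45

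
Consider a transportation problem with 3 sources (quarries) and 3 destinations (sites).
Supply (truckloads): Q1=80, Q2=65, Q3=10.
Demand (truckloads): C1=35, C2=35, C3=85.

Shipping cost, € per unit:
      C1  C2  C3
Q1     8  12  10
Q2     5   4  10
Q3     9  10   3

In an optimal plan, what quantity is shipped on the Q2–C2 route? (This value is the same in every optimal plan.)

Solving gives:
  Q1→C1: 5 × €8 = €40
  Q1→C3: 75 × €10 = €750
  Q2→C1: 30 × €5 = €150
  Q2→C2: 35 × €4 = €140
  Q3→C3: 10 × €3 = €30
Total cost = €1110.
So Q2→C2 carries 35 truckloads.

35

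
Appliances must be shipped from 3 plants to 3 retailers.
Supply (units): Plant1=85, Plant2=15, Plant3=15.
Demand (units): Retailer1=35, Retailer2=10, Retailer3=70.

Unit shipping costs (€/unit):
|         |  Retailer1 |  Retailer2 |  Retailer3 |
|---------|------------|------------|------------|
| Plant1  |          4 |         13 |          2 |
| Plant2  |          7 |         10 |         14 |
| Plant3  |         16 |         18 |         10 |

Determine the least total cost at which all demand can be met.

515

Optimal allocation:
  Plant1 to Retailer1: 30 × €4 = €120
  Plant1 to Retailer3: 55 × €2 = €110
  Plant2 to Retailer1: 5 × €7 = €35
  Plant2 to Retailer2: 10 × €10 = €100
  Plant3 to Retailer3: 15 × €10 = €150
Total = 120 + 110 + 35 + 100 + 150 = €515.
(Supply check: Plant1 ships 85; Plant2 ships 15; Plant3 ships 15.)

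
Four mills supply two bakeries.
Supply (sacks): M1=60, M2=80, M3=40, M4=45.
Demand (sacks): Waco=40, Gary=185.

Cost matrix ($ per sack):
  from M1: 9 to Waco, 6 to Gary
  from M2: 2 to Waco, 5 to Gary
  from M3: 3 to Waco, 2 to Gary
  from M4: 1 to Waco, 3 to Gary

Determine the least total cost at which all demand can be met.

855

An optimal shipping plan:
  M1–Gary: 60 × $6 = $360
  M2–Waco: 40 × $2 = $80
  M2–Gary: 40 × $5 = $200
  M3–Gary: 40 × $2 = $80
  M4–Gary: 45 × $3 = $135
Total = 360 + 80 + 200 + 80 + 135 = $855.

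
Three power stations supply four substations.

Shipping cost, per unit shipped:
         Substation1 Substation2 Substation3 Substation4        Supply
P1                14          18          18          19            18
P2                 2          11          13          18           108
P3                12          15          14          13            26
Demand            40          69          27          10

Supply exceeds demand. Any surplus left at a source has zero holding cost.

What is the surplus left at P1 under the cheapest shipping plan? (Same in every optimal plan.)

6

Minimum-cost shipments:
  P1 to Substation2: 1 MWh
  P1 to Substation3: 11 MWh
  P2 to Substation1: 40 MWh
  P2 to Substation2: 68 MWh
  P3 to Substation3: 16 MWh
  P3 to Substation4: 10 MWh
Total cost = 1398.
P1 ships 12 of its 18, leaving 6.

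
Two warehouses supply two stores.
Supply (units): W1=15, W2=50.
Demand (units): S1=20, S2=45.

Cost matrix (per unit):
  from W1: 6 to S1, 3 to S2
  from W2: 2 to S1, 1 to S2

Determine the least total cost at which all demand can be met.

115

One minimum-cost allocation:
  W1 to S2: 15 × 3 = 45
  W2 to S1: 20 × 2 = 40
  W2 to S2: 30 × 1 = 30
Total = 45 + 40 + 30 = 115.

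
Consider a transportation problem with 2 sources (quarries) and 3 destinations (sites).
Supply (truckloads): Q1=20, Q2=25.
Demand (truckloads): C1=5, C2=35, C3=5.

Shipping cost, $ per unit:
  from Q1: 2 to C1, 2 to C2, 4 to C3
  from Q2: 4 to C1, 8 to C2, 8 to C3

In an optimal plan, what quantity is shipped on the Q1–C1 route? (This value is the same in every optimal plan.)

0

The minimum-cost plan:
  Q1 to C2: 20 truckloads
  Q2 to C1: 5 truckloads
  Q2 to C2: 15 truckloads
  Q2 to C3: 5 truckloads
Total cost = $220.
The route Q1→C1 is not used.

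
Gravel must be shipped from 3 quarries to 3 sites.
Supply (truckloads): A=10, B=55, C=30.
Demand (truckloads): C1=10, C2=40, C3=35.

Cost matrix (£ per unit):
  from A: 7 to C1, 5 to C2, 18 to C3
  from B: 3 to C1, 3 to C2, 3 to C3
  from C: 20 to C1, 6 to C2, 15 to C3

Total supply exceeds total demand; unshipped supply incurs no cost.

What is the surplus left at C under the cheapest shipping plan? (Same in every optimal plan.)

Minimum-cost shipments:
  A->C2: 10 × £5 = £50
  B->C1: 10 × £3 = £30
  B->C2: 10 × £3 = £30
  B->C3: 35 × £3 = £105
  C->C2: 20 × £6 = £120
Total cost = £335.
C ships 20 of its 30, leaving 10.

10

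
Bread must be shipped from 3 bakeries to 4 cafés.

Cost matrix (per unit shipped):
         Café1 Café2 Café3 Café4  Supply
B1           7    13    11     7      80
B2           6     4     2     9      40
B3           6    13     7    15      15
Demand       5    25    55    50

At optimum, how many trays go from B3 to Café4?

0

Solving gives:
  B1→Café1: 5 × 7 = 35
  B1→Café2: 25 × 13 = 325
  B1→Café4: 50 × 7 = 350
  B2→Café3: 40 × 2 = 80
  B3→Café3: 15 × 7 = 105
Total cost = 895.
The route B3→Café4 is not used.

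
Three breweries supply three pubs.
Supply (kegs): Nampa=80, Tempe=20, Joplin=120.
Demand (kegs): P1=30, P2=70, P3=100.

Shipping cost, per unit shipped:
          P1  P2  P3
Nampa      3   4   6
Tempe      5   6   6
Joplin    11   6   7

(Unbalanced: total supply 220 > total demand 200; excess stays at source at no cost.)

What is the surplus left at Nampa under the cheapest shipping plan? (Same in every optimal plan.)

0

An optimal plan:
  Nampa–P1: 30 × 3 = 90
  Nampa–P2: 50 × 4 = 200
  Tempe–P3: 20 × 6 = 120
  Joplin–P2: 20 × 6 = 120
  Joplin–P3: 80 × 7 = 560
Total cost = 1090.
Nampa ships 80 of its 80, leaving 0.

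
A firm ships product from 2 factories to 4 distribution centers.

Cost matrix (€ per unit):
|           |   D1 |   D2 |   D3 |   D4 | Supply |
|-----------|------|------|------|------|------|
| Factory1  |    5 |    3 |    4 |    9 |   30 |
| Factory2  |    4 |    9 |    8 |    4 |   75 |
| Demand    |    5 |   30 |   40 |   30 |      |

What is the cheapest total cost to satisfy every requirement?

550

One minimum-cost allocation:
  Factory1 to D2: 30 pallets
  Factory2 to D1: 5 pallets
  Factory2 to D3: 40 pallets
  Factory2 to D4: 30 pallets
Total cost = €550.
(Supply check: Factory1 ships 30; Factory2 ships 75.)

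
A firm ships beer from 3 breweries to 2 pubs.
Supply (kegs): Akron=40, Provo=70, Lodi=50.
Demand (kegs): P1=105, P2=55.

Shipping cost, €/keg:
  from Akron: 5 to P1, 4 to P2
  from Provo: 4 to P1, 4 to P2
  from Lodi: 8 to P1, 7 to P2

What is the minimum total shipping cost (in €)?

825

An optimal shipping plan:
  Akron–P1: 35 × €5 = €175
  Akron–P2: 5 × €4 = €20
  Provo–P1: 70 × €4 = €280
  Lodi–P2: 50 × €7 = €350
Total = 175 + 20 + 280 + 350 = €825.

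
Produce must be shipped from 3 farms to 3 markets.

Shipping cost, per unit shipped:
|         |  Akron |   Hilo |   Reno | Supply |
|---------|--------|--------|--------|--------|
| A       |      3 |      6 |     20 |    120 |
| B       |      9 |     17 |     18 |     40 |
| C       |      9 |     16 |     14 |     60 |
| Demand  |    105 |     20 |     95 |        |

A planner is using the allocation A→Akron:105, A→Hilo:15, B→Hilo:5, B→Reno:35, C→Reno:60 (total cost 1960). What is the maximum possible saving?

Current plan cost = 105·3 + 15·6 + 5·17 + 35·18 + 60·14 = 1960.
Optimal plan:
  A→Akron: 100 × 3 = 300
  A→Hilo: 20 × 6 = 120
  B→Akron: 5 × 9 = 45
  B→Reno: 35 × 18 = 630
  C→Reno: 60 × 14 = 840
Optimal cost = 1935.
Saving = 1960 − 1935 = 25.

25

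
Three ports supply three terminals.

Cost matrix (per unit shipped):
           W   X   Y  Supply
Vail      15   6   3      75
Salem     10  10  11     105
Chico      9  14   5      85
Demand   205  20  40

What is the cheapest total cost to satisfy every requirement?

An optimal shipping plan:
  Vail→W: 15 × 15 = 225
  Vail→X: 20 × 6 = 120
  Vail→Y: 40 × 3 = 120
  Salem→W: 105 × 10 = 1050
  Chico→W: 85 × 9 = 765
Total = 225 + 120 + 120 + 1050 + 765 = 2280.

2280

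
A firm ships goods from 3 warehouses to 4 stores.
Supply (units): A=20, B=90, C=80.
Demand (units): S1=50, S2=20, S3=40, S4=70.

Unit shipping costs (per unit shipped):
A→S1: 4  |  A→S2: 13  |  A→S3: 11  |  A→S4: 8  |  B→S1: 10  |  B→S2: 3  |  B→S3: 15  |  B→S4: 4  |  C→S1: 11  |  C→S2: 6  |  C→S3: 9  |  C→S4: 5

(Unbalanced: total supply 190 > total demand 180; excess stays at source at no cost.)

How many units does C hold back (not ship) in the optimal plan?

An optimal plan:
  A to S1: 20 × 4 = 80
  B to S1: 30 × 10 = 300
  B to S2: 20 × 3 = 60
  B to S4: 40 × 4 = 160
  C to S3: 40 × 9 = 360
  C to S4: 30 × 5 = 150
Total cost = 1110.
C ships 70 of its 80, leaving 10.

10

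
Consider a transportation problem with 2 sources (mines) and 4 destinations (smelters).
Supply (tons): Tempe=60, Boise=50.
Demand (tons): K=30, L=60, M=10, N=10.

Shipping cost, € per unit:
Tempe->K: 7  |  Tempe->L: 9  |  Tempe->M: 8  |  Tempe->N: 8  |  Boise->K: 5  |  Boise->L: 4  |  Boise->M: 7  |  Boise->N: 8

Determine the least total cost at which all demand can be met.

A cheapest plan:
  Tempe->K: 30 × €7 = €210
  Tempe->L: 10 × €9 = €90
  Tempe->M: 10 × €8 = €80
  Tempe->N: 10 × €8 = €80
  Boise->L: 50 × €4 = €200
Total = 210 + 90 + 80 + 80 + 200 = €660.

660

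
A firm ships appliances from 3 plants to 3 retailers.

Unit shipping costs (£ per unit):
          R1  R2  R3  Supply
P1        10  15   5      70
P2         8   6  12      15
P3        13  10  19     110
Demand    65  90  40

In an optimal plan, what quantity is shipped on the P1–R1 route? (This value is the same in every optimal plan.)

30

Optimal shipments:
  P1 to R1: 30 units
  P1 to R3: 40 units
  P2 to R1: 15 units
  P3 to R1: 20 units
  P3 to R2: 90 units
Total cost = £1780.
So P1→R1 carries 30 units.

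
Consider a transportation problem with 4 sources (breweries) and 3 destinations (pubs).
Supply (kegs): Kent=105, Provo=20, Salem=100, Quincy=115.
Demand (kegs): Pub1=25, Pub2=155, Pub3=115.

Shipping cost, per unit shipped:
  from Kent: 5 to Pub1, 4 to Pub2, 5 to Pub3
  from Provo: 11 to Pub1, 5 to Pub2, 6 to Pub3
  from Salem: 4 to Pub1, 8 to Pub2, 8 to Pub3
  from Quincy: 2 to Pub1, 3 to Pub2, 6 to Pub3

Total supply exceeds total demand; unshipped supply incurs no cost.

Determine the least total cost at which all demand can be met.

1290

A cheapest plan:
  Kent→Pub2: 40 kegs
  Kent→Pub3: 65 kegs
  Provo→Pub3: 20 kegs
  Salem→Pub1: 25 kegs
  Salem→Pub3: 30 kegs
  Quincy→Pub2: 115 kegs
Total cost = 1290.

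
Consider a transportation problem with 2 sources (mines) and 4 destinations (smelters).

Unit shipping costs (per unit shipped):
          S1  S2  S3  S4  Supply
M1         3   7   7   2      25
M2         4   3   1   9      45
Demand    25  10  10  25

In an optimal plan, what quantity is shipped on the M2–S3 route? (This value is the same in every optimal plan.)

Optimal shipments:
  M1→S4: 25 × 2 = 50
  M2→S1: 25 × 4 = 100
  M2→S2: 10 × 3 = 30
  M2→S3: 10 × 1 = 10
Total cost = 190.
So M2→S3 carries 10 tons.

10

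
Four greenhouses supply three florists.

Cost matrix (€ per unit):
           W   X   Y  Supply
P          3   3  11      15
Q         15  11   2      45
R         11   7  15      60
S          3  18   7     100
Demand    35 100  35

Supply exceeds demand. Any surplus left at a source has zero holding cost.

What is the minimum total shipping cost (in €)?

One minimum-cost allocation:
  P->X: 15 × €3 = €45
  Q->X: 25 × €11 = €275
  Q->Y: 20 × €2 = €40
  R->X: 60 × €7 = €420
  S->W: 35 × €3 = €105
  S->Y: 15 × €7 = €105
Total = 45 + 275 + 40 + 420 + 105 + 105 = €990.
(Supply check: P ships 15; Q ships 45; R ships 60; S ships 50.)

990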